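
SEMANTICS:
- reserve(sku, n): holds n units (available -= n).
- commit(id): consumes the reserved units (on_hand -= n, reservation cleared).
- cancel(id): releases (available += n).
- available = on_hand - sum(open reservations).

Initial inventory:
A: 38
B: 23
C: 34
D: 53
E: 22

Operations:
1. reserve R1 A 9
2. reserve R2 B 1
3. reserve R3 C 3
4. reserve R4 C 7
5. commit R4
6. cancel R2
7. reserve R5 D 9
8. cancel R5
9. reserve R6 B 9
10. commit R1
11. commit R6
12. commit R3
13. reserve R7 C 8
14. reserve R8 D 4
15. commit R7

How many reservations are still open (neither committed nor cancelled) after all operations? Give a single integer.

Answer: 1

Derivation:
Step 1: reserve R1 A 9 -> on_hand[A=38 B=23 C=34 D=53 E=22] avail[A=29 B=23 C=34 D=53 E=22] open={R1}
Step 2: reserve R2 B 1 -> on_hand[A=38 B=23 C=34 D=53 E=22] avail[A=29 B=22 C=34 D=53 E=22] open={R1,R2}
Step 3: reserve R3 C 3 -> on_hand[A=38 B=23 C=34 D=53 E=22] avail[A=29 B=22 C=31 D=53 E=22] open={R1,R2,R3}
Step 4: reserve R4 C 7 -> on_hand[A=38 B=23 C=34 D=53 E=22] avail[A=29 B=22 C=24 D=53 E=22] open={R1,R2,R3,R4}
Step 5: commit R4 -> on_hand[A=38 B=23 C=27 D=53 E=22] avail[A=29 B=22 C=24 D=53 E=22] open={R1,R2,R3}
Step 6: cancel R2 -> on_hand[A=38 B=23 C=27 D=53 E=22] avail[A=29 B=23 C=24 D=53 E=22] open={R1,R3}
Step 7: reserve R5 D 9 -> on_hand[A=38 B=23 C=27 D=53 E=22] avail[A=29 B=23 C=24 D=44 E=22] open={R1,R3,R5}
Step 8: cancel R5 -> on_hand[A=38 B=23 C=27 D=53 E=22] avail[A=29 B=23 C=24 D=53 E=22] open={R1,R3}
Step 9: reserve R6 B 9 -> on_hand[A=38 B=23 C=27 D=53 E=22] avail[A=29 B=14 C=24 D=53 E=22] open={R1,R3,R6}
Step 10: commit R1 -> on_hand[A=29 B=23 C=27 D=53 E=22] avail[A=29 B=14 C=24 D=53 E=22] open={R3,R6}
Step 11: commit R6 -> on_hand[A=29 B=14 C=27 D=53 E=22] avail[A=29 B=14 C=24 D=53 E=22] open={R3}
Step 12: commit R3 -> on_hand[A=29 B=14 C=24 D=53 E=22] avail[A=29 B=14 C=24 D=53 E=22] open={}
Step 13: reserve R7 C 8 -> on_hand[A=29 B=14 C=24 D=53 E=22] avail[A=29 B=14 C=16 D=53 E=22] open={R7}
Step 14: reserve R8 D 4 -> on_hand[A=29 B=14 C=24 D=53 E=22] avail[A=29 B=14 C=16 D=49 E=22] open={R7,R8}
Step 15: commit R7 -> on_hand[A=29 B=14 C=16 D=53 E=22] avail[A=29 B=14 C=16 D=49 E=22] open={R8}
Open reservations: ['R8'] -> 1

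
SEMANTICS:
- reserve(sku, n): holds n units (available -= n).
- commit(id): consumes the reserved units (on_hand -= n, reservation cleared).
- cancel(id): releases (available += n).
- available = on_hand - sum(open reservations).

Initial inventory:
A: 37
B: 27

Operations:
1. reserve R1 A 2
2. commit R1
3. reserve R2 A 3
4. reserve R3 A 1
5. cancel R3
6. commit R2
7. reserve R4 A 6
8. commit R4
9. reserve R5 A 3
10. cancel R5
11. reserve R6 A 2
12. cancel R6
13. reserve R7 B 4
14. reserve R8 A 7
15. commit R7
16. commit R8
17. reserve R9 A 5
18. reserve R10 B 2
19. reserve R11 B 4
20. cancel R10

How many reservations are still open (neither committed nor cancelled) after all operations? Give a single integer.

Step 1: reserve R1 A 2 -> on_hand[A=37 B=27] avail[A=35 B=27] open={R1}
Step 2: commit R1 -> on_hand[A=35 B=27] avail[A=35 B=27] open={}
Step 3: reserve R2 A 3 -> on_hand[A=35 B=27] avail[A=32 B=27] open={R2}
Step 4: reserve R3 A 1 -> on_hand[A=35 B=27] avail[A=31 B=27] open={R2,R3}
Step 5: cancel R3 -> on_hand[A=35 B=27] avail[A=32 B=27] open={R2}
Step 6: commit R2 -> on_hand[A=32 B=27] avail[A=32 B=27] open={}
Step 7: reserve R4 A 6 -> on_hand[A=32 B=27] avail[A=26 B=27] open={R4}
Step 8: commit R4 -> on_hand[A=26 B=27] avail[A=26 B=27] open={}
Step 9: reserve R5 A 3 -> on_hand[A=26 B=27] avail[A=23 B=27] open={R5}
Step 10: cancel R5 -> on_hand[A=26 B=27] avail[A=26 B=27] open={}
Step 11: reserve R6 A 2 -> on_hand[A=26 B=27] avail[A=24 B=27] open={R6}
Step 12: cancel R6 -> on_hand[A=26 B=27] avail[A=26 B=27] open={}
Step 13: reserve R7 B 4 -> on_hand[A=26 B=27] avail[A=26 B=23] open={R7}
Step 14: reserve R8 A 7 -> on_hand[A=26 B=27] avail[A=19 B=23] open={R7,R8}
Step 15: commit R7 -> on_hand[A=26 B=23] avail[A=19 B=23] open={R8}
Step 16: commit R8 -> on_hand[A=19 B=23] avail[A=19 B=23] open={}
Step 17: reserve R9 A 5 -> on_hand[A=19 B=23] avail[A=14 B=23] open={R9}
Step 18: reserve R10 B 2 -> on_hand[A=19 B=23] avail[A=14 B=21] open={R10,R9}
Step 19: reserve R11 B 4 -> on_hand[A=19 B=23] avail[A=14 B=17] open={R10,R11,R9}
Step 20: cancel R10 -> on_hand[A=19 B=23] avail[A=14 B=19] open={R11,R9}
Open reservations: ['R11', 'R9'] -> 2

Answer: 2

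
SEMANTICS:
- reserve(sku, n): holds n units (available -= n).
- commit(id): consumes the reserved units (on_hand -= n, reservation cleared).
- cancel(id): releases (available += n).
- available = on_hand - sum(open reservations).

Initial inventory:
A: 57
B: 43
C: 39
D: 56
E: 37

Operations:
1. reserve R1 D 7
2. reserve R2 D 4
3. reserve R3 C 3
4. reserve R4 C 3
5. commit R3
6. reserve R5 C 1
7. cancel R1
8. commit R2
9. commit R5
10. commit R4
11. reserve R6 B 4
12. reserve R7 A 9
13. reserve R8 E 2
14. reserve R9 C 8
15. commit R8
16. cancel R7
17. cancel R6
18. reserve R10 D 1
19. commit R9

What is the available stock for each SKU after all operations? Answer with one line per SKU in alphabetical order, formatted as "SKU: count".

Step 1: reserve R1 D 7 -> on_hand[A=57 B=43 C=39 D=56 E=37] avail[A=57 B=43 C=39 D=49 E=37] open={R1}
Step 2: reserve R2 D 4 -> on_hand[A=57 B=43 C=39 D=56 E=37] avail[A=57 B=43 C=39 D=45 E=37] open={R1,R2}
Step 3: reserve R3 C 3 -> on_hand[A=57 B=43 C=39 D=56 E=37] avail[A=57 B=43 C=36 D=45 E=37] open={R1,R2,R3}
Step 4: reserve R4 C 3 -> on_hand[A=57 B=43 C=39 D=56 E=37] avail[A=57 B=43 C=33 D=45 E=37] open={R1,R2,R3,R4}
Step 5: commit R3 -> on_hand[A=57 B=43 C=36 D=56 E=37] avail[A=57 B=43 C=33 D=45 E=37] open={R1,R2,R4}
Step 6: reserve R5 C 1 -> on_hand[A=57 B=43 C=36 D=56 E=37] avail[A=57 B=43 C=32 D=45 E=37] open={R1,R2,R4,R5}
Step 7: cancel R1 -> on_hand[A=57 B=43 C=36 D=56 E=37] avail[A=57 B=43 C=32 D=52 E=37] open={R2,R4,R5}
Step 8: commit R2 -> on_hand[A=57 B=43 C=36 D=52 E=37] avail[A=57 B=43 C=32 D=52 E=37] open={R4,R5}
Step 9: commit R5 -> on_hand[A=57 B=43 C=35 D=52 E=37] avail[A=57 B=43 C=32 D=52 E=37] open={R4}
Step 10: commit R4 -> on_hand[A=57 B=43 C=32 D=52 E=37] avail[A=57 B=43 C=32 D=52 E=37] open={}
Step 11: reserve R6 B 4 -> on_hand[A=57 B=43 C=32 D=52 E=37] avail[A=57 B=39 C=32 D=52 E=37] open={R6}
Step 12: reserve R7 A 9 -> on_hand[A=57 B=43 C=32 D=52 E=37] avail[A=48 B=39 C=32 D=52 E=37] open={R6,R7}
Step 13: reserve R8 E 2 -> on_hand[A=57 B=43 C=32 D=52 E=37] avail[A=48 B=39 C=32 D=52 E=35] open={R6,R7,R8}
Step 14: reserve R9 C 8 -> on_hand[A=57 B=43 C=32 D=52 E=37] avail[A=48 B=39 C=24 D=52 E=35] open={R6,R7,R8,R9}
Step 15: commit R8 -> on_hand[A=57 B=43 C=32 D=52 E=35] avail[A=48 B=39 C=24 D=52 E=35] open={R6,R7,R9}
Step 16: cancel R7 -> on_hand[A=57 B=43 C=32 D=52 E=35] avail[A=57 B=39 C=24 D=52 E=35] open={R6,R9}
Step 17: cancel R6 -> on_hand[A=57 B=43 C=32 D=52 E=35] avail[A=57 B=43 C=24 D=52 E=35] open={R9}
Step 18: reserve R10 D 1 -> on_hand[A=57 B=43 C=32 D=52 E=35] avail[A=57 B=43 C=24 D=51 E=35] open={R10,R9}
Step 19: commit R9 -> on_hand[A=57 B=43 C=24 D=52 E=35] avail[A=57 B=43 C=24 D=51 E=35] open={R10}

Answer: A: 57
B: 43
C: 24
D: 51
E: 35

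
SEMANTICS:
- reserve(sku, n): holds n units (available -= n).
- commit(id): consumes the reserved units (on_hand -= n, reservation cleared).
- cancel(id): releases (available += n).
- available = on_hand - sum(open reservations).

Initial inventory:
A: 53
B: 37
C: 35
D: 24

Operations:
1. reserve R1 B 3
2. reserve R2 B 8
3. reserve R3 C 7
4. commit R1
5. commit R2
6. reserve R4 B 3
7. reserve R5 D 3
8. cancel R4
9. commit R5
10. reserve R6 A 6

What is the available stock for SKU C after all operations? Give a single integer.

Answer: 28

Derivation:
Step 1: reserve R1 B 3 -> on_hand[A=53 B=37 C=35 D=24] avail[A=53 B=34 C=35 D=24] open={R1}
Step 2: reserve R2 B 8 -> on_hand[A=53 B=37 C=35 D=24] avail[A=53 B=26 C=35 D=24] open={R1,R2}
Step 3: reserve R3 C 7 -> on_hand[A=53 B=37 C=35 D=24] avail[A=53 B=26 C=28 D=24] open={R1,R2,R3}
Step 4: commit R1 -> on_hand[A=53 B=34 C=35 D=24] avail[A=53 B=26 C=28 D=24] open={R2,R3}
Step 5: commit R2 -> on_hand[A=53 B=26 C=35 D=24] avail[A=53 B=26 C=28 D=24] open={R3}
Step 6: reserve R4 B 3 -> on_hand[A=53 B=26 C=35 D=24] avail[A=53 B=23 C=28 D=24] open={R3,R4}
Step 7: reserve R5 D 3 -> on_hand[A=53 B=26 C=35 D=24] avail[A=53 B=23 C=28 D=21] open={R3,R4,R5}
Step 8: cancel R4 -> on_hand[A=53 B=26 C=35 D=24] avail[A=53 B=26 C=28 D=21] open={R3,R5}
Step 9: commit R5 -> on_hand[A=53 B=26 C=35 D=21] avail[A=53 B=26 C=28 D=21] open={R3}
Step 10: reserve R6 A 6 -> on_hand[A=53 B=26 C=35 D=21] avail[A=47 B=26 C=28 D=21] open={R3,R6}
Final available[C] = 28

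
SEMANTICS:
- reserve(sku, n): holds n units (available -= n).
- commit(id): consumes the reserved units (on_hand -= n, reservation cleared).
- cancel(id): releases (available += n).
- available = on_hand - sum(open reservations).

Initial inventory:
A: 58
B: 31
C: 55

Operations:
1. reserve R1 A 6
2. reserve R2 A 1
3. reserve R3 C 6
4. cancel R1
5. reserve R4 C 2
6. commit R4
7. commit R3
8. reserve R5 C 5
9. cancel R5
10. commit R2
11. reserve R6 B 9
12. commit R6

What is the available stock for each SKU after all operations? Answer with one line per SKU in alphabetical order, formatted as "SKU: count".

Step 1: reserve R1 A 6 -> on_hand[A=58 B=31 C=55] avail[A=52 B=31 C=55] open={R1}
Step 2: reserve R2 A 1 -> on_hand[A=58 B=31 C=55] avail[A=51 B=31 C=55] open={R1,R2}
Step 3: reserve R3 C 6 -> on_hand[A=58 B=31 C=55] avail[A=51 B=31 C=49] open={R1,R2,R3}
Step 4: cancel R1 -> on_hand[A=58 B=31 C=55] avail[A=57 B=31 C=49] open={R2,R3}
Step 5: reserve R4 C 2 -> on_hand[A=58 B=31 C=55] avail[A=57 B=31 C=47] open={R2,R3,R4}
Step 6: commit R4 -> on_hand[A=58 B=31 C=53] avail[A=57 B=31 C=47] open={R2,R3}
Step 7: commit R3 -> on_hand[A=58 B=31 C=47] avail[A=57 B=31 C=47] open={R2}
Step 8: reserve R5 C 5 -> on_hand[A=58 B=31 C=47] avail[A=57 B=31 C=42] open={R2,R5}
Step 9: cancel R5 -> on_hand[A=58 B=31 C=47] avail[A=57 B=31 C=47] open={R2}
Step 10: commit R2 -> on_hand[A=57 B=31 C=47] avail[A=57 B=31 C=47] open={}
Step 11: reserve R6 B 9 -> on_hand[A=57 B=31 C=47] avail[A=57 B=22 C=47] open={R6}
Step 12: commit R6 -> on_hand[A=57 B=22 C=47] avail[A=57 B=22 C=47] open={}

Answer: A: 57
B: 22
C: 47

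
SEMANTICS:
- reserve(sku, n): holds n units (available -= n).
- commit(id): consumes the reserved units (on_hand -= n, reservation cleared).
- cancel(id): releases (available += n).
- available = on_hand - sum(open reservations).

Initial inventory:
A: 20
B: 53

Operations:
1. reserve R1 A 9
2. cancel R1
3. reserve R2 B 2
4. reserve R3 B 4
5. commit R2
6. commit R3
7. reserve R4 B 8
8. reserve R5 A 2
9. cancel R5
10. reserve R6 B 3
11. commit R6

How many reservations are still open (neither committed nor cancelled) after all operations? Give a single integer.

Answer: 1

Derivation:
Step 1: reserve R1 A 9 -> on_hand[A=20 B=53] avail[A=11 B=53] open={R1}
Step 2: cancel R1 -> on_hand[A=20 B=53] avail[A=20 B=53] open={}
Step 3: reserve R2 B 2 -> on_hand[A=20 B=53] avail[A=20 B=51] open={R2}
Step 4: reserve R3 B 4 -> on_hand[A=20 B=53] avail[A=20 B=47] open={R2,R3}
Step 5: commit R2 -> on_hand[A=20 B=51] avail[A=20 B=47] open={R3}
Step 6: commit R3 -> on_hand[A=20 B=47] avail[A=20 B=47] open={}
Step 7: reserve R4 B 8 -> on_hand[A=20 B=47] avail[A=20 B=39] open={R4}
Step 8: reserve R5 A 2 -> on_hand[A=20 B=47] avail[A=18 B=39] open={R4,R5}
Step 9: cancel R5 -> on_hand[A=20 B=47] avail[A=20 B=39] open={R4}
Step 10: reserve R6 B 3 -> on_hand[A=20 B=47] avail[A=20 B=36] open={R4,R6}
Step 11: commit R6 -> on_hand[A=20 B=44] avail[A=20 B=36] open={R4}
Open reservations: ['R4'] -> 1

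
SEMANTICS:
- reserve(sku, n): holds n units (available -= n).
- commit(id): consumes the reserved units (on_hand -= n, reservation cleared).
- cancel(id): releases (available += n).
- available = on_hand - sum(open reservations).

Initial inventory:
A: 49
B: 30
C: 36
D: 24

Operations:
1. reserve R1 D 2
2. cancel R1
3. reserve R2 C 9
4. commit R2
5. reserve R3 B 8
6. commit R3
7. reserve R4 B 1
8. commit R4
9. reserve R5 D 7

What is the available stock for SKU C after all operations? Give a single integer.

Answer: 27

Derivation:
Step 1: reserve R1 D 2 -> on_hand[A=49 B=30 C=36 D=24] avail[A=49 B=30 C=36 D=22] open={R1}
Step 2: cancel R1 -> on_hand[A=49 B=30 C=36 D=24] avail[A=49 B=30 C=36 D=24] open={}
Step 3: reserve R2 C 9 -> on_hand[A=49 B=30 C=36 D=24] avail[A=49 B=30 C=27 D=24] open={R2}
Step 4: commit R2 -> on_hand[A=49 B=30 C=27 D=24] avail[A=49 B=30 C=27 D=24] open={}
Step 5: reserve R3 B 8 -> on_hand[A=49 B=30 C=27 D=24] avail[A=49 B=22 C=27 D=24] open={R3}
Step 6: commit R3 -> on_hand[A=49 B=22 C=27 D=24] avail[A=49 B=22 C=27 D=24] open={}
Step 7: reserve R4 B 1 -> on_hand[A=49 B=22 C=27 D=24] avail[A=49 B=21 C=27 D=24] open={R4}
Step 8: commit R4 -> on_hand[A=49 B=21 C=27 D=24] avail[A=49 B=21 C=27 D=24] open={}
Step 9: reserve R5 D 7 -> on_hand[A=49 B=21 C=27 D=24] avail[A=49 B=21 C=27 D=17] open={R5}
Final available[C] = 27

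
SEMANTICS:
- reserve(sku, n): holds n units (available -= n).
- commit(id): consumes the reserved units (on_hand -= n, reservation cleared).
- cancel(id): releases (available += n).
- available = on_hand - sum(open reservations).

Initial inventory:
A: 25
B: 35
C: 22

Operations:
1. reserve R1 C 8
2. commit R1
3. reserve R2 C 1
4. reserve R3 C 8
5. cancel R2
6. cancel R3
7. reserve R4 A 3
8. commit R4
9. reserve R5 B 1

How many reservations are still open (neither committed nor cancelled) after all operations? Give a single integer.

Step 1: reserve R1 C 8 -> on_hand[A=25 B=35 C=22] avail[A=25 B=35 C=14] open={R1}
Step 2: commit R1 -> on_hand[A=25 B=35 C=14] avail[A=25 B=35 C=14] open={}
Step 3: reserve R2 C 1 -> on_hand[A=25 B=35 C=14] avail[A=25 B=35 C=13] open={R2}
Step 4: reserve R3 C 8 -> on_hand[A=25 B=35 C=14] avail[A=25 B=35 C=5] open={R2,R3}
Step 5: cancel R2 -> on_hand[A=25 B=35 C=14] avail[A=25 B=35 C=6] open={R3}
Step 6: cancel R3 -> on_hand[A=25 B=35 C=14] avail[A=25 B=35 C=14] open={}
Step 7: reserve R4 A 3 -> on_hand[A=25 B=35 C=14] avail[A=22 B=35 C=14] open={R4}
Step 8: commit R4 -> on_hand[A=22 B=35 C=14] avail[A=22 B=35 C=14] open={}
Step 9: reserve R5 B 1 -> on_hand[A=22 B=35 C=14] avail[A=22 B=34 C=14] open={R5}
Open reservations: ['R5'] -> 1

Answer: 1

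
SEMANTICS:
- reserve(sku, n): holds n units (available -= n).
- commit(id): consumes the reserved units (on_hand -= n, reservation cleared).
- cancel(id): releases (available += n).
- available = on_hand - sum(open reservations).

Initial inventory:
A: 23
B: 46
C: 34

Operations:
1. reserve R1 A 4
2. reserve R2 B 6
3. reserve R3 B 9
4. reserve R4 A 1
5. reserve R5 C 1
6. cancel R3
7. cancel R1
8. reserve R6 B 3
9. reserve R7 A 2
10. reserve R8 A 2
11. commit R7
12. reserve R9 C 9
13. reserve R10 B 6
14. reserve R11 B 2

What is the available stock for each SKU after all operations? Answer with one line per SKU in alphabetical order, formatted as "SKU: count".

Answer: A: 18
B: 29
C: 24

Derivation:
Step 1: reserve R1 A 4 -> on_hand[A=23 B=46 C=34] avail[A=19 B=46 C=34] open={R1}
Step 2: reserve R2 B 6 -> on_hand[A=23 B=46 C=34] avail[A=19 B=40 C=34] open={R1,R2}
Step 3: reserve R3 B 9 -> on_hand[A=23 B=46 C=34] avail[A=19 B=31 C=34] open={R1,R2,R3}
Step 4: reserve R4 A 1 -> on_hand[A=23 B=46 C=34] avail[A=18 B=31 C=34] open={R1,R2,R3,R4}
Step 5: reserve R5 C 1 -> on_hand[A=23 B=46 C=34] avail[A=18 B=31 C=33] open={R1,R2,R3,R4,R5}
Step 6: cancel R3 -> on_hand[A=23 B=46 C=34] avail[A=18 B=40 C=33] open={R1,R2,R4,R5}
Step 7: cancel R1 -> on_hand[A=23 B=46 C=34] avail[A=22 B=40 C=33] open={R2,R4,R5}
Step 8: reserve R6 B 3 -> on_hand[A=23 B=46 C=34] avail[A=22 B=37 C=33] open={R2,R4,R5,R6}
Step 9: reserve R7 A 2 -> on_hand[A=23 B=46 C=34] avail[A=20 B=37 C=33] open={R2,R4,R5,R6,R7}
Step 10: reserve R8 A 2 -> on_hand[A=23 B=46 C=34] avail[A=18 B=37 C=33] open={R2,R4,R5,R6,R7,R8}
Step 11: commit R7 -> on_hand[A=21 B=46 C=34] avail[A=18 B=37 C=33] open={R2,R4,R5,R6,R8}
Step 12: reserve R9 C 9 -> on_hand[A=21 B=46 C=34] avail[A=18 B=37 C=24] open={R2,R4,R5,R6,R8,R9}
Step 13: reserve R10 B 6 -> on_hand[A=21 B=46 C=34] avail[A=18 B=31 C=24] open={R10,R2,R4,R5,R6,R8,R9}
Step 14: reserve R11 B 2 -> on_hand[A=21 B=46 C=34] avail[A=18 B=29 C=24] open={R10,R11,R2,R4,R5,R6,R8,R9}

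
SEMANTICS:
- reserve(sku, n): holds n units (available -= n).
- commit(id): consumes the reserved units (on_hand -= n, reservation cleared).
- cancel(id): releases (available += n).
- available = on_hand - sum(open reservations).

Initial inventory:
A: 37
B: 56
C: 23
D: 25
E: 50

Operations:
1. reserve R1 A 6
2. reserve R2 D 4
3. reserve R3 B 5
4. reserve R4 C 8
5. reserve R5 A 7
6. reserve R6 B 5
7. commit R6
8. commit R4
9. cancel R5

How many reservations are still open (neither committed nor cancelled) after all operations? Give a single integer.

Answer: 3

Derivation:
Step 1: reserve R1 A 6 -> on_hand[A=37 B=56 C=23 D=25 E=50] avail[A=31 B=56 C=23 D=25 E=50] open={R1}
Step 2: reserve R2 D 4 -> on_hand[A=37 B=56 C=23 D=25 E=50] avail[A=31 B=56 C=23 D=21 E=50] open={R1,R2}
Step 3: reserve R3 B 5 -> on_hand[A=37 B=56 C=23 D=25 E=50] avail[A=31 B=51 C=23 D=21 E=50] open={R1,R2,R3}
Step 4: reserve R4 C 8 -> on_hand[A=37 B=56 C=23 D=25 E=50] avail[A=31 B=51 C=15 D=21 E=50] open={R1,R2,R3,R4}
Step 5: reserve R5 A 7 -> on_hand[A=37 B=56 C=23 D=25 E=50] avail[A=24 B=51 C=15 D=21 E=50] open={R1,R2,R3,R4,R5}
Step 6: reserve R6 B 5 -> on_hand[A=37 B=56 C=23 D=25 E=50] avail[A=24 B=46 C=15 D=21 E=50] open={R1,R2,R3,R4,R5,R6}
Step 7: commit R6 -> on_hand[A=37 B=51 C=23 D=25 E=50] avail[A=24 B=46 C=15 D=21 E=50] open={R1,R2,R3,R4,R5}
Step 8: commit R4 -> on_hand[A=37 B=51 C=15 D=25 E=50] avail[A=24 B=46 C=15 D=21 E=50] open={R1,R2,R3,R5}
Step 9: cancel R5 -> on_hand[A=37 B=51 C=15 D=25 E=50] avail[A=31 B=46 C=15 D=21 E=50] open={R1,R2,R3}
Open reservations: ['R1', 'R2', 'R3'] -> 3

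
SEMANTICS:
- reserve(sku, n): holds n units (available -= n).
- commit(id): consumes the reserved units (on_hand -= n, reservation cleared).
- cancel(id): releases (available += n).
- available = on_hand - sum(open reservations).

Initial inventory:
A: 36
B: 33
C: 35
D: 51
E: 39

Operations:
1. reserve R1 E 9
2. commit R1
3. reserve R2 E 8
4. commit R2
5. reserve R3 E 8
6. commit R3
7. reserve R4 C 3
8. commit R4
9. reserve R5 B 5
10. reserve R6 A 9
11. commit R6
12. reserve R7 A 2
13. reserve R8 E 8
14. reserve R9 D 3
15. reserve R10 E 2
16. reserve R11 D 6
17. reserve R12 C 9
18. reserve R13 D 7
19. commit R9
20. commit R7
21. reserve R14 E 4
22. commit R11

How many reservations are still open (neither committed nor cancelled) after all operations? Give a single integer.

Step 1: reserve R1 E 9 -> on_hand[A=36 B=33 C=35 D=51 E=39] avail[A=36 B=33 C=35 D=51 E=30] open={R1}
Step 2: commit R1 -> on_hand[A=36 B=33 C=35 D=51 E=30] avail[A=36 B=33 C=35 D=51 E=30] open={}
Step 3: reserve R2 E 8 -> on_hand[A=36 B=33 C=35 D=51 E=30] avail[A=36 B=33 C=35 D=51 E=22] open={R2}
Step 4: commit R2 -> on_hand[A=36 B=33 C=35 D=51 E=22] avail[A=36 B=33 C=35 D=51 E=22] open={}
Step 5: reserve R3 E 8 -> on_hand[A=36 B=33 C=35 D=51 E=22] avail[A=36 B=33 C=35 D=51 E=14] open={R3}
Step 6: commit R3 -> on_hand[A=36 B=33 C=35 D=51 E=14] avail[A=36 B=33 C=35 D=51 E=14] open={}
Step 7: reserve R4 C 3 -> on_hand[A=36 B=33 C=35 D=51 E=14] avail[A=36 B=33 C=32 D=51 E=14] open={R4}
Step 8: commit R4 -> on_hand[A=36 B=33 C=32 D=51 E=14] avail[A=36 B=33 C=32 D=51 E=14] open={}
Step 9: reserve R5 B 5 -> on_hand[A=36 B=33 C=32 D=51 E=14] avail[A=36 B=28 C=32 D=51 E=14] open={R5}
Step 10: reserve R6 A 9 -> on_hand[A=36 B=33 C=32 D=51 E=14] avail[A=27 B=28 C=32 D=51 E=14] open={R5,R6}
Step 11: commit R6 -> on_hand[A=27 B=33 C=32 D=51 E=14] avail[A=27 B=28 C=32 D=51 E=14] open={R5}
Step 12: reserve R7 A 2 -> on_hand[A=27 B=33 C=32 D=51 E=14] avail[A=25 B=28 C=32 D=51 E=14] open={R5,R7}
Step 13: reserve R8 E 8 -> on_hand[A=27 B=33 C=32 D=51 E=14] avail[A=25 B=28 C=32 D=51 E=6] open={R5,R7,R8}
Step 14: reserve R9 D 3 -> on_hand[A=27 B=33 C=32 D=51 E=14] avail[A=25 B=28 C=32 D=48 E=6] open={R5,R7,R8,R9}
Step 15: reserve R10 E 2 -> on_hand[A=27 B=33 C=32 D=51 E=14] avail[A=25 B=28 C=32 D=48 E=4] open={R10,R5,R7,R8,R9}
Step 16: reserve R11 D 6 -> on_hand[A=27 B=33 C=32 D=51 E=14] avail[A=25 B=28 C=32 D=42 E=4] open={R10,R11,R5,R7,R8,R9}
Step 17: reserve R12 C 9 -> on_hand[A=27 B=33 C=32 D=51 E=14] avail[A=25 B=28 C=23 D=42 E=4] open={R10,R11,R12,R5,R7,R8,R9}
Step 18: reserve R13 D 7 -> on_hand[A=27 B=33 C=32 D=51 E=14] avail[A=25 B=28 C=23 D=35 E=4] open={R10,R11,R12,R13,R5,R7,R8,R9}
Step 19: commit R9 -> on_hand[A=27 B=33 C=32 D=48 E=14] avail[A=25 B=28 C=23 D=35 E=4] open={R10,R11,R12,R13,R5,R7,R8}
Step 20: commit R7 -> on_hand[A=25 B=33 C=32 D=48 E=14] avail[A=25 B=28 C=23 D=35 E=4] open={R10,R11,R12,R13,R5,R8}
Step 21: reserve R14 E 4 -> on_hand[A=25 B=33 C=32 D=48 E=14] avail[A=25 B=28 C=23 D=35 E=0] open={R10,R11,R12,R13,R14,R5,R8}
Step 22: commit R11 -> on_hand[A=25 B=33 C=32 D=42 E=14] avail[A=25 B=28 C=23 D=35 E=0] open={R10,R12,R13,R14,R5,R8}
Open reservations: ['R10', 'R12', 'R13', 'R14', 'R5', 'R8'] -> 6

Answer: 6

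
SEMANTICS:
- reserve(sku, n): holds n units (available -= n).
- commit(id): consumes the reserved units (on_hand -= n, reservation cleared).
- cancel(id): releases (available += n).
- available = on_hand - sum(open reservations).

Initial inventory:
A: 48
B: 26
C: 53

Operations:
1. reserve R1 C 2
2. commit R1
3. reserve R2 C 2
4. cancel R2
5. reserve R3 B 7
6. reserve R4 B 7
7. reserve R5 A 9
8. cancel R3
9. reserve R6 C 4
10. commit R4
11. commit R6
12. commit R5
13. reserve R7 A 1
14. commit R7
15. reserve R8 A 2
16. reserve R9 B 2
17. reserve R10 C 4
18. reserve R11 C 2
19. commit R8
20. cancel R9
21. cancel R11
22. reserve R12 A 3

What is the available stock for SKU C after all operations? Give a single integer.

Answer: 43

Derivation:
Step 1: reserve R1 C 2 -> on_hand[A=48 B=26 C=53] avail[A=48 B=26 C=51] open={R1}
Step 2: commit R1 -> on_hand[A=48 B=26 C=51] avail[A=48 B=26 C=51] open={}
Step 3: reserve R2 C 2 -> on_hand[A=48 B=26 C=51] avail[A=48 B=26 C=49] open={R2}
Step 4: cancel R2 -> on_hand[A=48 B=26 C=51] avail[A=48 B=26 C=51] open={}
Step 5: reserve R3 B 7 -> on_hand[A=48 B=26 C=51] avail[A=48 B=19 C=51] open={R3}
Step 6: reserve R4 B 7 -> on_hand[A=48 B=26 C=51] avail[A=48 B=12 C=51] open={R3,R4}
Step 7: reserve R5 A 9 -> on_hand[A=48 B=26 C=51] avail[A=39 B=12 C=51] open={R3,R4,R5}
Step 8: cancel R3 -> on_hand[A=48 B=26 C=51] avail[A=39 B=19 C=51] open={R4,R5}
Step 9: reserve R6 C 4 -> on_hand[A=48 B=26 C=51] avail[A=39 B=19 C=47] open={R4,R5,R6}
Step 10: commit R4 -> on_hand[A=48 B=19 C=51] avail[A=39 B=19 C=47] open={R5,R6}
Step 11: commit R6 -> on_hand[A=48 B=19 C=47] avail[A=39 B=19 C=47] open={R5}
Step 12: commit R5 -> on_hand[A=39 B=19 C=47] avail[A=39 B=19 C=47] open={}
Step 13: reserve R7 A 1 -> on_hand[A=39 B=19 C=47] avail[A=38 B=19 C=47] open={R7}
Step 14: commit R7 -> on_hand[A=38 B=19 C=47] avail[A=38 B=19 C=47] open={}
Step 15: reserve R8 A 2 -> on_hand[A=38 B=19 C=47] avail[A=36 B=19 C=47] open={R8}
Step 16: reserve R9 B 2 -> on_hand[A=38 B=19 C=47] avail[A=36 B=17 C=47] open={R8,R9}
Step 17: reserve R10 C 4 -> on_hand[A=38 B=19 C=47] avail[A=36 B=17 C=43] open={R10,R8,R9}
Step 18: reserve R11 C 2 -> on_hand[A=38 B=19 C=47] avail[A=36 B=17 C=41] open={R10,R11,R8,R9}
Step 19: commit R8 -> on_hand[A=36 B=19 C=47] avail[A=36 B=17 C=41] open={R10,R11,R9}
Step 20: cancel R9 -> on_hand[A=36 B=19 C=47] avail[A=36 B=19 C=41] open={R10,R11}
Step 21: cancel R11 -> on_hand[A=36 B=19 C=47] avail[A=36 B=19 C=43] open={R10}
Step 22: reserve R12 A 3 -> on_hand[A=36 B=19 C=47] avail[A=33 B=19 C=43] open={R10,R12}
Final available[C] = 43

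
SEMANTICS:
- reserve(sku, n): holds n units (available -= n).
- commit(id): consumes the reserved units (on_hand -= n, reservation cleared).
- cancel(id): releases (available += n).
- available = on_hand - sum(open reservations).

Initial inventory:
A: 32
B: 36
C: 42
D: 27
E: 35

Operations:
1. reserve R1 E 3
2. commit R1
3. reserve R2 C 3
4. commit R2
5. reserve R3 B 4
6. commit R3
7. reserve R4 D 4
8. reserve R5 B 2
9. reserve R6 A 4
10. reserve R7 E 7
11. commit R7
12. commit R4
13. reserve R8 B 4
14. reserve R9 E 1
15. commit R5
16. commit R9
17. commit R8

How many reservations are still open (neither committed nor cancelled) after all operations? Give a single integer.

Step 1: reserve R1 E 3 -> on_hand[A=32 B=36 C=42 D=27 E=35] avail[A=32 B=36 C=42 D=27 E=32] open={R1}
Step 2: commit R1 -> on_hand[A=32 B=36 C=42 D=27 E=32] avail[A=32 B=36 C=42 D=27 E=32] open={}
Step 3: reserve R2 C 3 -> on_hand[A=32 B=36 C=42 D=27 E=32] avail[A=32 B=36 C=39 D=27 E=32] open={R2}
Step 4: commit R2 -> on_hand[A=32 B=36 C=39 D=27 E=32] avail[A=32 B=36 C=39 D=27 E=32] open={}
Step 5: reserve R3 B 4 -> on_hand[A=32 B=36 C=39 D=27 E=32] avail[A=32 B=32 C=39 D=27 E=32] open={R3}
Step 6: commit R3 -> on_hand[A=32 B=32 C=39 D=27 E=32] avail[A=32 B=32 C=39 D=27 E=32] open={}
Step 7: reserve R4 D 4 -> on_hand[A=32 B=32 C=39 D=27 E=32] avail[A=32 B=32 C=39 D=23 E=32] open={R4}
Step 8: reserve R5 B 2 -> on_hand[A=32 B=32 C=39 D=27 E=32] avail[A=32 B=30 C=39 D=23 E=32] open={R4,R5}
Step 9: reserve R6 A 4 -> on_hand[A=32 B=32 C=39 D=27 E=32] avail[A=28 B=30 C=39 D=23 E=32] open={R4,R5,R6}
Step 10: reserve R7 E 7 -> on_hand[A=32 B=32 C=39 D=27 E=32] avail[A=28 B=30 C=39 D=23 E=25] open={R4,R5,R6,R7}
Step 11: commit R7 -> on_hand[A=32 B=32 C=39 D=27 E=25] avail[A=28 B=30 C=39 D=23 E=25] open={R4,R5,R6}
Step 12: commit R4 -> on_hand[A=32 B=32 C=39 D=23 E=25] avail[A=28 B=30 C=39 D=23 E=25] open={R5,R6}
Step 13: reserve R8 B 4 -> on_hand[A=32 B=32 C=39 D=23 E=25] avail[A=28 B=26 C=39 D=23 E=25] open={R5,R6,R8}
Step 14: reserve R9 E 1 -> on_hand[A=32 B=32 C=39 D=23 E=25] avail[A=28 B=26 C=39 D=23 E=24] open={R5,R6,R8,R9}
Step 15: commit R5 -> on_hand[A=32 B=30 C=39 D=23 E=25] avail[A=28 B=26 C=39 D=23 E=24] open={R6,R8,R9}
Step 16: commit R9 -> on_hand[A=32 B=30 C=39 D=23 E=24] avail[A=28 B=26 C=39 D=23 E=24] open={R6,R8}
Step 17: commit R8 -> on_hand[A=32 B=26 C=39 D=23 E=24] avail[A=28 B=26 C=39 D=23 E=24] open={R6}
Open reservations: ['R6'] -> 1

Answer: 1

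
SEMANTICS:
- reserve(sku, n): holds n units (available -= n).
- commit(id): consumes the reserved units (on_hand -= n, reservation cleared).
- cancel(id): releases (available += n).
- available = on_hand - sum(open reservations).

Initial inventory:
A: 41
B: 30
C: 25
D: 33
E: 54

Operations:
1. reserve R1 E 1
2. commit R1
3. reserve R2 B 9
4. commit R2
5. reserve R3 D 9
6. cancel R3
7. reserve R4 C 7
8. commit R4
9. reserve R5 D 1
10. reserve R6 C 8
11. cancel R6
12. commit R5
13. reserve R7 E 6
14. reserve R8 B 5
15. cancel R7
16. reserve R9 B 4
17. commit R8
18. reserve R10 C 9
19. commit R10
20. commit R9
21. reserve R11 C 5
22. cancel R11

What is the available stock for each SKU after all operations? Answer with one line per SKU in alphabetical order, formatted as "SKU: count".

Answer: A: 41
B: 12
C: 9
D: 32
E: 53

Derivation:
Step 1: reserve R1 E 1 -> on_hand[A=41 B=30 C=25 D=33 E=54] avail[A=41 B=30 C=25 D=33 E=53] open={R1}
Step 2: commit R1 -> on_hand[A=41 B=30 C=25 D=33 E=53] avail[A=41 B=30 C=25 D=33 E=53] open={}
Step 3: reserve R2 B 9 -> on_hand[A=41 B=30 C=25 D=33 E=53] avail[A=41 B=21 C=25 D=33 E=53] open={R2}
Step 4: commit R2 -> on_hand[A=41 B=21 C=25 D=33 E=53] avail[A=41 B=21 C=25 D=33 E=53] open={}
Step 5: reserve R3 D 9 -> on_hand[A=41 B=21 C=25 D=33 E=53] avail[A=41 B=21 C=25 D=24 E=53] open={R3}
Step 6: cancel R3 -> on_hand[A=41 B=21 C=25 D=33 E=53] avail[A=41 B=21 C=25 D=33 E=53] open={}
Step 7: reserve R4 C 7 -> on_hand[A=41 B=21 C=25 D=33 E=53] avail[A=41 B=21 C=18 D=33 E=53] open={R4}
Step 8: commit R4 -> on_hand[A=41 B=21 C=18 D=33 E=53] avail[A=41 B=21 C=18 D=33 E=53] open={}
Step 9: reserve R5 D 1 -> on_hand[A=41 B=21 C=18 D=33 E=53] avail[A=41 B=21 C=18 D=32 E=53] open={R5}
Step 10: reserve R6 C 8 -> on_hand[A=41 B=21 C=18 D=33 E=53] avail[A=41 B=21 C=10 D=32 E=53] open={R5,R6}
Step 11: cancel R6 -> on_hand[A=41 B=21 C=18 D=33 E=53] avail[A=41 B=21 C=18 D=32 E=53] open={R5}
Step 12: commit R5 -> on_hand[A=41 B=21 C=18 D=32 E=53] avail[A=41 B=21 C=18 D=32 E=53] open={}
Step 13: reserve R7 E 6 -> on_hand[A=41 B=21 C=18 D=32 E=53] avail[A=41 B=21 C=18 D=32 E=47] open={R7}
Step 14: reserve R8 B 5 -> on_hand[A=41 B=21 C=18 D=32 E=53] avail[A=41 B=16 C=18 D=32 E=47] open={R7,R8}
Step 15: cancel R7 -> on_hand[A=41 B=21 C=18 D=32 E=53] avail[A=41 B=16 C=18 D=32 E=53] open={R8}
Step 16: reserve R9 B 4 -> on_hand[A=41 B=21 C=18 D=32 E=53] avail[A=41 B=12 C=18 D=32 E=53] open={R8,R9}
Step 17: commit R8 -> on_hand[A=41 B=16 C=18 D=32 E=53] avail[A=41 B=12 C=18 D=32 E=53] open={R9}
Step 18: reserve R10 C 9 -> on_hand[A=41 B=16 C=18 D=32 E=53] avail[A=41 B=12 C=9 D=32 E=53] open={R10,R9}
Step 19: commit R10 -> on_hand[A=41 B=16 C=9 D=32 E=53] avail[A=41 B=12 C=9 D=32 E=53] open={R9}
Step 20: commit R9 -> on_hand[A=41 B=12 C=9 D=32 E=53] avail[A=41 B=12 C=9 D=32 E=53] open={}
Step 21: reserve R11 C 5 -> on_hand[A=41 B=12 C=9 D=32 E=53] avail[A=41 B=12 C=4 D=32 E=53] open={R11}
Step 22: cancel R11 -> on_hand[A=41 B=12 C=9 D=32 E=53] avail[A=41 B=12 C=9 D=32 E=53] open={}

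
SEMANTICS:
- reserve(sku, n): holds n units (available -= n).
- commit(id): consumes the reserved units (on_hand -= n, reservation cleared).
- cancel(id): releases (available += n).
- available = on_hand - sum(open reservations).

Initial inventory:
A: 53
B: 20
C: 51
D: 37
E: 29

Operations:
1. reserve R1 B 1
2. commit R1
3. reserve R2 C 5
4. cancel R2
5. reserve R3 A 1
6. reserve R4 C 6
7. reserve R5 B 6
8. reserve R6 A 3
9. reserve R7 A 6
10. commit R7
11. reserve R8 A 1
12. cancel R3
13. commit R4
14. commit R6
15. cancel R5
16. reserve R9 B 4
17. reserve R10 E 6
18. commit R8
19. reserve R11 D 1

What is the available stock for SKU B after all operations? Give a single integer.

Answer: 15

Derivation:
Step 1: reserve R1 B 1 -> on_hand[A=53 B=20 C=51 D=37 E=29] avail[A=53 B=19 C=51 D=37 E=29] open={R1}
Step 2: commit R1 -> on_hand[A=53 B=19 C=51 D=37 E=29] avail[A=53 B=19 C=51 D=37 E=29] open={}
Step 3: reserve R2 C 5 -> on_hand[A=53 B=19 C=51 D=37 E=29] avail[A=53 B=19 C=46 D=37 E=29] open={R2}
Step 4: cancel R2 -> on_hand[A=53 B=19 C=51 D=37 E=29] avail[A=53 B=19 C=51 D=37 E=29] open={}
Step 5: reserve R3 A 1 -> on_hand[A=53 B=19 C=51 D=37 E=29] avail[A=52 B=19 C=51 D=37 E=29] open={R3}
Step 6: reserve R4 C 6 -> on_hand[A=53 B=19 C=51 D=37 E=29] avail[A=52 B=19 C=45 D=37 E=29] open={R3,R4}
Step 7: reserve R5 B 6 -> on_hand[A=53 B=19 C=51 D=37 E=29] avail[A=52 B=13 C=45 D=37 E=29] open={R3,R4,R5}
Step 8: reserve R6 A 3 -> on_hand[A=53 B=19 C=51 D=37 E=29] avail[A=49 B=13 C=45 D=37 E=29] open={R3,R4,R5,R6}
Step 9: reserve R7 A 6 -> on_hand[A=53 B=19 C=51 D=37 E=29] avail[A=43 B=13 C=45 D=37 E=29] open={R3,R4,R5,R6,R7}
Step 10: commit R7 -> on_hand[A=47 B=19 C=51 D=37 E=29] avail[A=43 B=13 C=45 D=37 E=29] open={R3,R4,R5,R6}
Step 11: reserve R8 A 1 -> on_hand[A=47 B=19 C=51 D=37 E=29] avail[A=42 B=13 C=45 D=37 E=29] open={R3,R4,R5,R6,R8}
Step 12: cancel R3 -> on_hand[A=47 B=19 C=51 D=37 E=29] avail[A=43 B=13 C=45 D=37 E=29] open={R4,R5,R6,R8}
Step 13: commit R4 -> on_hand[A=47 B=19 C=45 D=37 E=29] avail[A=43 B=13 C=45 D=37 E=29] open={R5,R6,R8}
Step 14: commit R6 -> on_hand[A=44 B=19 C=45 D=37 E=29] avail[A=43 B=13 C=45 D=37 E=29] open={R5,R8}
Step 15: cancel R5 -> on_hand[A=44 B=19 C=45 D=37 E=29] avail[A=43 B=19 C=45 D=37 E=29] open={R8}
Step 16: reserve R9 B 4 -> on_hand[A=44 B=19 C=45 D=37 E=29] avail[A=43 B=15 C=45 D=37 E=29] open={R8,R9}
Step 17: reserve R10 E 6 -> on_hand[A=44 B=19 C=45 D=37 E=29] avail[A=43 B=15 C=45 D=37 E=23] open={R10,R8,R9}
Step 18: commit R8 -> on_hand[A=43 B=19 C=45 D=37 E=29] avail[A=43 B=15 C=45 D=37 E=23] open={R10,R9}
Step 19: reserve R11 D 1 -> on_hand[A=43 B=19 C=45 D=37 E=29] avail[A=43 B=15 C=45 D=36 E=23] open={R10,R11,R9}
Final available[B] = 15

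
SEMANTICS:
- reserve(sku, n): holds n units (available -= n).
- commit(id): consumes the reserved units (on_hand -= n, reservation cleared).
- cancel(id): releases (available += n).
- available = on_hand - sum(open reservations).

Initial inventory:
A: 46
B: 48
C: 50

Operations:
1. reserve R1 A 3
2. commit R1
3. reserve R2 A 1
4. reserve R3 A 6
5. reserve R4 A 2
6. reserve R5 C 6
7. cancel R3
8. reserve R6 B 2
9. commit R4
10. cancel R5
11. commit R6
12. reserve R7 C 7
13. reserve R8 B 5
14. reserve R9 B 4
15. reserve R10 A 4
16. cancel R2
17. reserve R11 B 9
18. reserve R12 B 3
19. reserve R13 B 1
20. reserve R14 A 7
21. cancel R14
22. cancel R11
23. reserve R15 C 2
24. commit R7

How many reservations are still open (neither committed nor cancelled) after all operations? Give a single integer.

Answer: 6

Derivation:
Step 1: reserve R1 A 3 -> on_hand[A=46 B=48 C=50] avail[A=43 B=48 C=50] open={R1}
Step 2: commit R1 -> on_hand[A=43 B=48 C=50] avail[A=43 B=48 C=50] open={}
Step 3: reserve R2 A 1 -> on_hand[A=43 B=48 C=50] avail[A=42 B=48 C=50] open={R2}
Step 4: reserve R3 A 6 -> on_hand[A=43 B=48 C=50] avail[A=36 B=48 C=50] open={R2,R3}
Step 5: reserve R4 A 2 -> on_hand[A=43 B=48 C=50] avail[A=34 B=48 C=50] open={R2,R3,R4}
Step 6: reserve R5 C 6 -> on_hand[A=43 B=48 C=50] avail[A=34 B=48 C=44] open={R2,R3,R4,R5}
Step 7: cancel R3 -> on_hand[A=43 B=48 C=50] avail[A=40 B=48 C=44] open={R2,R4,R5}
Step 8: reserve R6 B 2 -> on_hand[A=43 B=48 C=50] avail[A=40 B=46 C=44] open={R2,R4,R5,R6}
Step 9: commit R4 -> on_hand[A=41 B=48 C=50] avail[A=40 B=46 C=44] open={R2,R5,R6}
Step 10: cancel R5 -> on_hand[A=41 B=48 C=50] avail[A=40 B=46 C=50] open={R2,R6}
Step 11: commit R6 -> on_hand[A=41 B=46 C=50] avail[A=40 B=46 C=50] open={R2}
Step 12: reserve R7 C 7 -> on_hand[A=41 B=46 C=50] avail[A=40 B=46 C=43] open={R2,R7}
Step 13: reserve R8 B 5 -> on_hand[A=41 B=46 C=50] avail[A=40 B=41 C=43] open={R2,R7,R8}
Step 14: reserve R9 B 4 -> on_hand[A=41 B=46 C=50] avail[A=40 B=37 C=43] open={R2,R7,R8,R9}
Step 15: reserve R10 A 4 -> on_hand[A=41 B=46 C=50] avail[A=36 B=37 C=43] open={R10,R2,R7,R8,R9}
Step 16: cancel R2 -> on_hand[A=41 B=46 C=50] avail[A=37 B=37 C=43] open={R10,R7,R8,R9}
Step 17: reserve R11 B 9 -> on_hand[A=41 B=46 C=50] avail[A=37 B=28 C=43] open={R10,R11,R7,R8,R9}
Step 18: reserve R12 B 3 -> on_hand[A=41 B=46 C=50] avail[A=37 B=25 C=43] open={R10,R11,R12,R7,R8,R9}
Step 19: reserve R13 B 1 -> on_hand[A=41 B=46 C=50] avail[A=37 B=24 C=43] open={R10,R11,R12,R13,R7,R8,R9}
Step 20: reserve R14 A 7 -> on_hand[A=41 B=46 C=50] avail[A=30 B=24 C=43] open={R10,R11,R12,R13,R14,R7,R8,R9}
Step 21: cancel R14 -> on_hand[A=41 B=46 C=50] avail[A=37 B=24 C=43] open={R10,R11,R12,R13,R7,R8,R9}
Step 22: cancel R11 -> on_hand[A=41 B=46 C=50] avail[A=37 B=33 C=43] open={R10,R12,R13,R7,R8,R9}
Step 23: reserve R15 C 2 -> on_hand[A=41 B=46 C=50] avail[A=37 B=33 C=41] open={R10,R12,R13,R15,R7,R8,R9}
Step 24: commit R7 -> on_hand[A=41 B=46 C=43] avail[A=37 B=33 C=41] open={R10,R12,R13,R15,R8,R9}
Open reservations: ['R10', 'R12', 'R13', 'R15', 'R8', 'R9'] -> 6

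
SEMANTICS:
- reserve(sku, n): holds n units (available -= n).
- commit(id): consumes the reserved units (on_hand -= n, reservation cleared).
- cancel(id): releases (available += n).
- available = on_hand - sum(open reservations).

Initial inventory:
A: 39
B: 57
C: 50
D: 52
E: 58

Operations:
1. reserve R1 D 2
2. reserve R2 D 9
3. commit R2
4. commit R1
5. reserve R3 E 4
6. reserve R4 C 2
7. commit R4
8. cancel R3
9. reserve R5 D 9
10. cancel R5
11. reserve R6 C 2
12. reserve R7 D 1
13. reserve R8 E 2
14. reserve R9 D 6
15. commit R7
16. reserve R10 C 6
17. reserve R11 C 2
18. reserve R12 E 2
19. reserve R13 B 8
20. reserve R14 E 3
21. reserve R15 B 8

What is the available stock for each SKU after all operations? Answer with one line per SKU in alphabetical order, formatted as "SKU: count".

Answer: A: 39
B: 41
C: 38
D: 34
E: 51

Derivation:
Step 1: reserve R1 D 2 -> on_hand[A=39 B=57 C=50 D=52 E=58] avail[A=39 B=57 C=50 D=50 E=58] open={R1}
Step 2: reserve R2 D 9 -> on_hand[A=39 B=57 C=50 D=52 E=58] avail[A=39 B=57 C=50 D=41 E=58] open={R1,R2}
Step 3: commit R2 -> on_hand[A=39 B=57 C=50 D=43 E=58] avail[A=39 B=57 C=50 D=41 E=58] open={R1}
Step 4: commit R1 -> on_hand[A=39 B=57 C=50 D=41 E=58] avail[A=39 B=57 C=50 D=41 E=58] open={}
Step 5: reserve R3 E 4 -> on_hand[A=39 B=57 C=50 D=41 E=58] avail[A=39 B=57 C=50 D=41 E=54] open={R3}
Step 6: reserve R4 C 2 -> on_hand[A=39 B=57 C=50 D=41 E=58] avail[A=39 B=57 C=48 D=41 E=54] open={R3,R4}
Step 7: commit R4 -> on_hand[A=39 B=57 C=48 D=41 E=58] avail[A=39 B=57 C=48 D=41 E=54] open={R3}
Step 8: cancel R3 -> on_hand[A=39 B=57 C=48 D=41 E=58] avail[A=39 B=57 C=48 D=41 E=58] open={}
Step 9: reserve R5 D 9 -> on_hand[A=39 B=57 C=48 D=41 E=58] avail[A=39 B=57 C=48 D=32 E=58] open={R5}
Step 10: cancel R5 -> on_hand[A=39 B=57 C=48 D=41 E=58] avail[A=39 B=57 C=48 D=41 E=58] open={}
Step 11: reserve R6 C 2 -> on_hand[A=39 B=57 C=48 D=41 E=58] avail[A=39 B=57 C=46 D=41 E=58] open={R6}
Step 12: reserve R7 D 1 -> on_hand[A=39 B=57 C=48 D=41 E=58] avail[A=39 B=57 C=46 D=40 E=58] open={R6,R7}
Step 13: reserve R8 E 2 -> on_hand[A=39 B=57 C=48 D=41 E=58] avail[A=39 B=57 C=46 D=40 E=56] open={R6,R7,R8}
Step 14: reserve R9 D 6 -> on_hand[A=39 B=57 C=48 D=41 E=58] avail[A=39 B=57 C=46 D=34 E=56] open={R6,R7,R8,R9}
Step 15: commit R7 -> on_hand[A=39 B=57 C=48 D=40 E=58] avail[A=39 B=57 C=46 D=34 E=56] open={R6,R8,R9}
Step 16: reserve R10 C 6 -> on_hand[A=39 B=57 C=48 D=40 E=58] avail[A=39 B=57 C=40 D=34 E=56] open={R10,R6,R8,R9}
Step 17: reserve R11 C 2 -> on_hand[A=39 B=57 C=48 D=40 E=58] avail[A=39 B=57 C=38 D=34 E=56] open={R10,R11,R6,R8,R9}
Step 18: reserve R12 E 2 -> on_hand[A=39 B=57 C=48 D=40 E=58] avail[A=39 B=57 C=38 D=34 E=54] open={R10,R11,R12,R6,R8,R9}
Step 19: reserve R13 B 8 -> on_hand[A=39 B=57 C=48 D=40 E=58] avail[A=39 B=49 C=38 D=34 E=54] open={R10,R11,R12,R13,R6,R8,R9}
Step 20: reserve R14 E 3 -> on_hand[A=39 B=57 C=48 D=40 E=58] avail[A=39 B=49 C=38 D=34 E=51] open={R10,R11,R12,R13,R14,R6,R8,R9}
Step 21: reserve R15 B 8 -> on_hand[A=39 B=57 C=48 D=40 E=58] avail[A=39 B=41 C=38 D=34 E=51] open={R10,R11,R12,R13,R14,R15,R6,R8,R9}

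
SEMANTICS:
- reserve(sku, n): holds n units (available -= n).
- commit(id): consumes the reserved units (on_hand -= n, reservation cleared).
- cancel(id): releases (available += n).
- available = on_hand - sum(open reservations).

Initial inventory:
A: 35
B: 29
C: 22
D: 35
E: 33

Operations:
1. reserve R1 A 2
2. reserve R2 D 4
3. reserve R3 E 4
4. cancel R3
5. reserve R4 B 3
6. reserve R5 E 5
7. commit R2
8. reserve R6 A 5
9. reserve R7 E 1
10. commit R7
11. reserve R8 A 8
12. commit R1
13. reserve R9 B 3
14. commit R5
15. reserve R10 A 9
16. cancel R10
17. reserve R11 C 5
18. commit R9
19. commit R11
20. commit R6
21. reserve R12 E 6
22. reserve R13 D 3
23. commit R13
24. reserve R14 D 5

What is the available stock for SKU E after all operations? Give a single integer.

Step 1: reserve R1 A 2 -> on_hand[A=35 B=29 C=22 D=35 E=33] avail[A=33 B=29 C=22 D=35 E=33] open={R1}
Step 2: reserve R2 D 4 -> on_hand[A=35 B=29 C=22 D=35 E=33] avail[A=33 B=29 C=22 D=31 E=33] open={R1,R2}
Step 3: reserve R3 E 4 -> on_hand[A=35 B=29 C=22 D=35 E=33] avail[A=33 B=29 C=22 D=31 E=29] open={R1,R2,R3}
Step 4: cancel R3 -> on_hand[A=35 B=29 C=22 D=35 E=33] avail[A=33 B=29 C=22 D=31 E=33] open={R1,R2}
Step 5: reserve R4 B 3 -> on_hand[A=35 B=29 C=22 D=35 E=33] avail[A=33 B=26 C=22 D=31 E=33] open={R1,R2,R4}
Step 6: reserve R5 E 5 -> on_hand[A=35 B=29 C=22 D=35 E=33] avail[A=33 B=26 C=22 D=31 E=28] open={R1,R2,R4,R5}
Step 7: commit R2 -> on_hand[A=35 B=29 C=22 D=31 E=33] avail[A=33 B=26 C=22 D=31 E=28] open={R1,R4,R5}
Step 8: reserve R6 A 5 -> on_hand[A=35 B=29 C=22 D=31 E=33] avail[A=28 B=26 C=22 D=31 E=28] open={R1,R4,R5,R6}
Step 9: reserve R7 E 1 -> on_hand[A=35 B=29 C=22 D=31 E=33] avail[A=28 B=26 C=22 D=31 E=27] open={R1,R4,R5,R6,R7}
Step 10: commit R7 -> on_hand[A=35 B=29 C=22 D=31 E=32] avail[A=28 B=26 C=22 D=31 E=27] open={R1,R4,R5,R6}
Step 11: reserve R8 A 8 -> on_hand[A=35 B=29 C=22 D=31 E=32] avail[A=20 B=26 C=22 D=31 E=27] open={R1,R4,R5,R6,R8}
Step 12: commit R1 -> on_hand[A=33 B=29 C=22 D=31 E=32] avail[A=20 B=26 C=22 D=31 E=27] open={R4,R5,R6,R8}
Step 13: reserve R9 B 3 -> on_hand[A=33 B=29 C=22 D=31 E=32] avail[A=20 B=23 C=22 D=31 E=27] open={R4,R5,R6,R8,R9}
Step 14: commit R5 -> on_hand[A=33 B=29 C=22 D=31 E=27] avail[A=20 B=23 C=22 D=31 E=27] open={R4,R6,R8,R9}
Step 15: reserve R10 A 9 -> on_hand[A=33 B=29 C=22 D=31 E=27] avail[A=11 B=23 C=22 D=31 E=27] open={R10,R4,R6,R8,R9}
Step 16: cancel R10 -> on_hand[A=33 B=29 C=22 D=31 E=27] avail[A=20 B=23 C=22 D=31 E=27] open={R4,R6,R8,R9}
Step 17: reserve R11 C 5 -> on_hand[A=33 B=29 C=22 D=31 E=27] avail[A=20 B=23 C=17 D=31 E=27] open={R11,R4,R6,R8,R9}
Step 18: commit R9 -> on_hand[A=33 B=26 C=22 D=31 E=27] avail[A=20 B=23 C=17 D=31 E=27] open={R11,R4,R6,R8}
Step 19: commit R11 -> on_hand[A=33 B=26 C=17 D=31 E=27] avail[A=20 B=23 C=17 D=31 E=27] open={R4,R6,R8}
Step 20: commit R6 -> on_hand[A=28 B=26 C=17 D=31 E=27] avail[A=20 B=23 C=17 D=31 E=27] open={R4,R8}
Step 21: reserve R12 E 6 -> on_hand[A=28 B=26 C=17 D=31 E=27] avail[A=20 B=23 C=17 D=31 E=21] open={R12,R4,R8}
Step 22: reserve R13 D 3 -> on_hand[A=28 B=26 C=17 D=31 E=27] avail[A=20 B=23 C=17 D=28 E=21] open={R12,R13,R4,R8}
Step 23: commit R13 -> on_hand[A=28 B=26 C=17 D=28 E=27] avail[A=20 B=23 C=17 D=28 E=21] open={R12,R4,R8}
Step 24: reserve R14 D 5 -> on_hand[A=28 B=26 C=17 D=28 E=27] avail[A=20 B=23 C=17 D=23 E=21] open={R12,R14,R4,R8}
Final available[E] = 21

Answer: 21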